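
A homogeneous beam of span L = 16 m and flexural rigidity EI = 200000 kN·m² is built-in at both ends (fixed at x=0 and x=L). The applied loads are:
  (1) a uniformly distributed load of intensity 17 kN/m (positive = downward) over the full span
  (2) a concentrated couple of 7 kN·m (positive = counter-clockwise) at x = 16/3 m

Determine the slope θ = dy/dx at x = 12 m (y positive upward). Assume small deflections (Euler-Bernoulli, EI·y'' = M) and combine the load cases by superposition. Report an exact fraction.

θ(12) = 809/300000 rad

Load 1 — uniform load w=17 kN/m over full span:
  θ_1 = -wx(L-x)(L-2x)/(12EI) = -17·12·(16-12)·(16-2·12)/(12·200000) = 17/6250 rad
Load 2 — applied couple M₀=7 kN·m at a=16/3 m (b=L-a=32/3):
  θ_2 = (R_Ax²/2 - M_Ax - M₀(x-a))/EI  [x>a] with R_A=7/12, M_A=0 = ((7/12)·12²/2 - 0·12 - 7·(12-(16/3)))/200000 = -7/300000 rad
Superposition: θ = Σ θ_i = 809/300000 rad ≈ 0.002697 rad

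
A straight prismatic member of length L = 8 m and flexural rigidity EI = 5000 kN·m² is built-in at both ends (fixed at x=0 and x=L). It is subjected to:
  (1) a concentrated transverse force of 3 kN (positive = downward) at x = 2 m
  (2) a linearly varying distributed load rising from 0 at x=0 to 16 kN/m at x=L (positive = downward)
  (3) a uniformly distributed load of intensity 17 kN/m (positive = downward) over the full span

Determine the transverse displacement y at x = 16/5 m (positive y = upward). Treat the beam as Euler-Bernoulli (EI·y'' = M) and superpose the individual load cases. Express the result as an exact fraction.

y(16/5) = -964587/19531250 m

Load 1 — point force P=3 kN at a=2 m (b=L-a=6):
  y_1 = -Pa²(L-x)²(3bL-(3b+a)(L-x))/(6L³EI)  [x>a] = -3·2²·(8-(16/5))²·(3·6·8-(3·6+2)·(8-(16/5)))/(6·8³·5000) = -27/31250 m
Load 2 — triangular load w₀=16 kN/m (0→w₀ over full span):
  y_2 = -w₀x²(L-x)²(x+2L)/(120LEI) = -16·(16/5)²·(8-(16/5))²·((16/5)+2·8)/(120·8·5000) = -147456/9765625 m
Load 3 — uniform load w=17 kN/m over full span:
  y_3 = -wx²(L-x)²/(24EI) = -17·(16/5)²·(8-(16/5))²/(24·5000) = -13056/390625 m
Superposition: y = Σ y_i = -964587/19531250 m ≈ -0.049387 m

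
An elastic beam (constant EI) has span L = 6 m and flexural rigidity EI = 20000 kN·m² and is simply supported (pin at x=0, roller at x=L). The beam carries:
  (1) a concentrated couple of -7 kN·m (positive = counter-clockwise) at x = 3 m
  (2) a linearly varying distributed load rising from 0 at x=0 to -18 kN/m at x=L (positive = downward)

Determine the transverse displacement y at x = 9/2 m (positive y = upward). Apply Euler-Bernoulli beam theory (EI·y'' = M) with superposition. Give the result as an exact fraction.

Load 1 — applied couple M₀=-7 kN·m at a=3 m (b=L-a=3):
  y_1 = (M₀x³/(6L)-M₀(x-a)²/2+C₁x)/EI  [x>a] with C₁=M₀(3b²-L²)/(6L)=7/4 = ((-7)·(9/2)³/(6·6)-(-7)·((9/2)-3)²/2+(7/4)·(9/2))/20000 = -63/640000 m
Load 2 — triangular load w₀=-18 kN/m (0→w₀ over full span):
  y_2 = -w₀x(7L⁴-10L²x²+3x⁴)/(360LEI) = -(-18)·(9/2)·(7·6⁴-10·6²·(9/2)²+3·(9/2)⁴)/(360·6·20000) = 28917/5120000 m
Superposition: y = Σ y_i = 28413/5120000 m ≈ 0.005549 m

y(9/2) = 28413/5120000 m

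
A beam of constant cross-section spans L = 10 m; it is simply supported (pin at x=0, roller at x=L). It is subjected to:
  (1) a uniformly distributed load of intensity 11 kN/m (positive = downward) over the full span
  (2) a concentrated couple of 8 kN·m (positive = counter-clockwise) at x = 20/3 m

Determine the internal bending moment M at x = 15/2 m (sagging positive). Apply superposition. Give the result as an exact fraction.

M(15/2) = 809/8 kN·m

Load 1 — uniform load w=11 kN/m over full span:
  M_1 = wx(L-x)/2 = 11·(15/2)·(10-(15/2))/2 = 825/8 kN·m
Load 2 — applied couple M₀=8 kN·m at a=20/3 m (b=L-a=10/3):
  M_2 = M₀x/L - M₀  [x>a] = 8·(15/2)/10 - 8 = -2 kN·m
Superposition: M = Σ M_i = 809/8 kN·m ≈ 101.125000 kN·m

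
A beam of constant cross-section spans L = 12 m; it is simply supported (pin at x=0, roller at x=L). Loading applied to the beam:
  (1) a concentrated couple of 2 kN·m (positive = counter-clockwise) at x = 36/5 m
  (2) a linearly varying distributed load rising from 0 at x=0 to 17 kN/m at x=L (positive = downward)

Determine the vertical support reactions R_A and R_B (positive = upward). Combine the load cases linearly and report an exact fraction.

Load 1 — applied couple M₀=2 kN·m at a=36/5 m (b=L-a=24/5):
  R_A = M₀/L = 2/12 = 1/6 kN
  R_B = -M₀/L = -2/12 = -1/6 kN
Load 2 — triangular load w₀=17 kN/m (0→w₀ over full span):
  R_A = w₀L/6 = 17·12/6 = 34 kN
  R_B = w₀L/3 = 17·12/3 = 68 kN
Superposition: R_A = 205/6 kN, R_B = 407/6 kN

R_A = 205/6 kN, R_B = 407/6 kN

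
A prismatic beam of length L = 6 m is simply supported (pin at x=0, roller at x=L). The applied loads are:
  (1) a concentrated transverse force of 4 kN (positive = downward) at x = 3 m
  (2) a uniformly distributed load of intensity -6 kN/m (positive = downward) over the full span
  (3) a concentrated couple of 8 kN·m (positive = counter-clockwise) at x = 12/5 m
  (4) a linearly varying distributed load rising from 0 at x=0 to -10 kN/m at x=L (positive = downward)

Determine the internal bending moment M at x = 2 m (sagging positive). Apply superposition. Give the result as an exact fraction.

M(2) = -316/9 kN·m

Load 1 — point force P=4 kN at a=3 m (b=L-a=3):
  M_1 = Pbx/L  [x≤a] = 4·3·2/6 = 4 kN·m
Load 2 — uniform load w=-6 kN/m over full span:
  M_2 = wx(L-x)/2 = (-6)·2·(6-2)/2 = -24 kN·m
Load 3 — applied couple M₀=8 kN·m at a=12/5 m (b=L-a=18/5):
  M_3 = M₀x/L  [x≤a] = 8·2/6 = 8/3 kN·m
Load 4 — triangular load w₀=-10 kN/m (0→w₀ over full span):
  M_4 = w₀Lx/6 - w₀x³/(6L) = (-10)·6·2/6 - (-10)·2³/(6·6) = -160/9 kN·m
Superposition: M = Σ M_i = -316/9 kN·m ≈ -35.111111 kN·m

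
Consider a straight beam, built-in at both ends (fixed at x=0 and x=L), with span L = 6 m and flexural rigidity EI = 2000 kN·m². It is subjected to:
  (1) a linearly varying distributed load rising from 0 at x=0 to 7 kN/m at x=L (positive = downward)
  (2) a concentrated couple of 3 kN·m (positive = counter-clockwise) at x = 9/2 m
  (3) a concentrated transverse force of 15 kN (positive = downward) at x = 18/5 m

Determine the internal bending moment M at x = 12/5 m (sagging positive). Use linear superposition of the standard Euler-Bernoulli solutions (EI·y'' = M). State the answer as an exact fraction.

Load 1 — triangular load w₀=7 kN/m (0→w₀ over full span):
  M_1 = 3w₀Lx/20 - w₀L²/30 - w₀x³/(6L) = 3·7·6·(12/5)/20 - 7·6²/30 - 7·(12/5)³/(6·6) = 504/125 kN·m
Load 2 — applied couple M₀=3 kN·m at a=9/2 m (b=L-a=3/2):
  M_2 = R_Ax - M_A  [x≤a] with R_A=9/16, M_A=15/16 = (9/16)·(12/5) - (15/16) = 33/80 kN·m
Load 3 — point force P=15 kN at a=18/5 m (b=L-a=12/5):
  M_3 = Pb²(3a+b)x/L³ - Pab²/L²  [x≤a] = 15·(12/5)²·(3·(18/5)+(12/5))·(12/5)/6³ - 15·(18/5)·(12/5)²/6² = 504/125 kN·m
Superposition: M = Σ M_i = 16953/2000 kN·m ≈ 8.476500 kN·m

M(12/5) = 16953/2000 kN·m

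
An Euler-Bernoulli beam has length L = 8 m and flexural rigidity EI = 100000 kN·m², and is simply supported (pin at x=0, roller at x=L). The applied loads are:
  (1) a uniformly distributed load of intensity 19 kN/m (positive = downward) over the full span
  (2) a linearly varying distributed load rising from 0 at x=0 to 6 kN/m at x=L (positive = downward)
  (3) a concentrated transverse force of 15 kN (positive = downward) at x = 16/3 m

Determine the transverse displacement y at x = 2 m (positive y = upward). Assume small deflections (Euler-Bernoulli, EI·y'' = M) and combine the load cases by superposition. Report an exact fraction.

y(2) = -24817/2700000 m

Load 1 — uniform load w=19 kN/m over full span:
  y_1 = -wx(L³-2Lx²+x³)/(24EI) = -19·2·(8³-2·8·2²+2³)/(24·100000) = -361/50000 m
Load 2 — triangular load w₀=6 kN/m (0→w₀ over full span):
  y_2 = -w₀x(7L⁴-10L²x²+3x⁴)/(360LEI) = -6·2·(7·8⁴-10·8²·2²+3·2⁴)/(360·8·100000) = -109/100000 m
Load 3 — point force P=15 kN at a=16/3 m (b=L-a=8/3):
  y_3 = -Pbx(L²-b²-x²)/(6LEI)  [x≤a] = -15·(8/3)·2·(8²-(8/3)²-2²)/(6·8·100000) = -119/135000 m
Superposition: y = Σ y_i = -24817/2700000 m ≈ -0.009191 m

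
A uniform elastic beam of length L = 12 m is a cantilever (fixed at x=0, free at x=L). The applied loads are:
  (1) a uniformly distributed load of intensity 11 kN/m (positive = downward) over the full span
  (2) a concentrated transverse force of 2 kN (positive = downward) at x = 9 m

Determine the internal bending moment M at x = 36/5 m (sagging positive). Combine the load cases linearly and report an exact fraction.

Load 1 — uniform load w=11 kN/m over full span:
  M_1 = -w(L-x)²/2 = -11·(12-(36/5))²/2 = -3168/25 kN·m
Load 2 — point force P=2 kN at a=9 m (b=L-a=3):
  M_2 = -P(a-x)  [x≤a] = -2·(9-(36/5)) = -18/5 kN·m
Superposition: M = Σ M_i = -3258/25 kN·m ≈ -130.320000 kN·m

M(36/5) = -3258/25 kN·m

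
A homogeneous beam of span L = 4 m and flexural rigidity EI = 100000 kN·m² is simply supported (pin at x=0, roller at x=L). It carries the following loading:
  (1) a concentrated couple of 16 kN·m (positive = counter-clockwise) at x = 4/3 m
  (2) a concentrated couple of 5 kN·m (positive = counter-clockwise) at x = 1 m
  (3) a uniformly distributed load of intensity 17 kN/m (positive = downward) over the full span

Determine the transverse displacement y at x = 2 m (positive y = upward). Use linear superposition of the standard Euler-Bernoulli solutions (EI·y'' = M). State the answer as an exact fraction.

Load 1 — applied couple M₀=16 kN·m at a=4/3 m (b=L-a=8/3):
  y_1 = (M₀x³/(6L)-M₀(x-a)²/2+C₁x)/EI  [x>a] with C₁=M₀(3b²-L²)/(6L)=32/9 = (16·2³/(6·4)-16·(2-(4/3))²/2+(32/9)·2)/100000 = 1/11250 m
Load 2 — applied couple M₀=5 kN·m at a=1 m (b=L-a=3):
  y_2 = (M₀x³/(6L)-M₀(x-a)²/2+C₁x)/EI  [x>a] with C₁=M₀(3b²-L²)/(6L)=55/24 = (5·2³/(6·4)-5·(2-1)²/2+(55/24)·2)/100000 = 3/80000 m
Load 3 — uniform load w=17 kN/m over full span:
  y_3 = -wx(L³-2Lx²+x³)/(24EI) = -17·2·(4³-2·4·2²+2³)/(24·100000) = -17/30000 m
Superposition: y = Σ y_i = -317/720000 m ≈ -0.000440 m

y(2) = -317/720000 m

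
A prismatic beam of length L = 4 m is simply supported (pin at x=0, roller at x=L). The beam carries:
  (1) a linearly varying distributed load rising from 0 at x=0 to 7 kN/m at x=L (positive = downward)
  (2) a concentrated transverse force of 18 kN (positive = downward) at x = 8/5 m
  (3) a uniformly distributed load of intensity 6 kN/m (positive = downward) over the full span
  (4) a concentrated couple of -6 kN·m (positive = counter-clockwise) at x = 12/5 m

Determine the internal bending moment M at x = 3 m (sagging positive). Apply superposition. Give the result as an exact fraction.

Load 1 — triangular load w₀=7 kN/m (0→w₀ over full span):
  M_1 = w₀Lx/6 - w₀x³/(6L) = 7·4·3/6 - 7·3³/(6·4) = 49/8 kN·m
Load 2 — point force P=18 kN at a=8/5 m (b=L-a=12/5):
  M_2 = Pa(L-x)/L  [x>a] = 18·(8/5)·(4-3)/4 = 36/5 kN·m
Load 3 — uniform load w=6 kN/m over full span:
  M_3 = wx(L-x)/2 = 6·3·(4-3)/2 = 9 kN·m
Load 4 — applied couple M₀=-6 kN·m at a=12/5 m (b=L-a=8/5):
  M_4 = M₀x/L - M₀  [x>a] = (-6)·3/4 - (-6) = 3/2 kN·m
Superposition: M = Σ M_i = 953/40 kN·m ≈ 23.825000 kN·m

M(3) = 953/40 kN·m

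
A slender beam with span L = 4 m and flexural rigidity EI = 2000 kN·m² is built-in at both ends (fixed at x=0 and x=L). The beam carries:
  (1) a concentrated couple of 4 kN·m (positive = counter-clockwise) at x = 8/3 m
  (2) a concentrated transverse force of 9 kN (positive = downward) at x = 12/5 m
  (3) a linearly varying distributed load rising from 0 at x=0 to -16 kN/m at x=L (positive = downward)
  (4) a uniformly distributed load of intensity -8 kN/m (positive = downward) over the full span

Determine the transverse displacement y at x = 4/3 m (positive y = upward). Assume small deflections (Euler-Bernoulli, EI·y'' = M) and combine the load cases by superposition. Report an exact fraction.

y(4/3) = 32282/11390625 m

Load 1 — applied couple M₀=4 kN·m at a=8/3 m (b=L-a=4/3):
  y_1 = (R_Ax³/6 - M_Ax²/2)/EI  [x≤a] with R_A=4/3, M_A=4/3 = ((4/3)·(4/3)³/6 - (4/3)·(4/3)²/2)/2000 = -2/6075 m
Load 2 — point force P=9 kN at a=12/5 m (b=L-a=8/5):
  y_2 = -Pb²x²(3aL-(3a+b)x)/(6L³EI)  [x≤a] = -9·(8/5)²·(4/3)²·(3·(12/5)·4-(3·(12/5)+(8/5))·(4/3))/(6·4³·2000) = -128/140625 m
Load 3 — triangular load w₀=-16 kN/m (0→w₀ over full span):
  y_3 = -w₀x²(L-x)²(x+2L)/(120LEI) = -(-16)·(4/3)²·(4-(4/3))²·((4/3)+2·4)/(120·4·2000) = 896/455625 m
Load 4 — uniform load w=-8 kN/m over full span:
  y_4 = -wx²(L-x)²/(24EI) = -(-8)·(4/3)²·(4-(4/3))²/(24·2000) = 64/30375 m
Superposition: y = Σ y_i = 32282/11390625 m ≈ 0.002834 m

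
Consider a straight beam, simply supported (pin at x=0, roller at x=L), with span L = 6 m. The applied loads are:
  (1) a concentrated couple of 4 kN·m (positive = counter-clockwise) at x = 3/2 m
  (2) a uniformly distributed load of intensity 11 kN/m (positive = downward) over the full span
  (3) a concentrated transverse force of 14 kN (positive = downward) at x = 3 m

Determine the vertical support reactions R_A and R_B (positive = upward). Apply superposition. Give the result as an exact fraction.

R_A = 122/3 kN, R_B = 118/3 kN

Load 1 — applied couple M₀=4 kN·m at a=3/2 m (b=L-a=9/2):
  R_A = M₀/L = 4/6 = 2/3 kN
  R_B = -M₀/L = -4/6 = -2/3 kN
Load 2 — uniform load w=11 kN/m over full span:
  R_A = wL/2 = 11·6/2 = 33 kN
  R_B = wL/2 = 11·6/2 = 33 kN
Load 3 — point force P=14 kN at a=3 m (b=L-a=3):
  R_A = Pb/L = 14·3/6 = 7 kN
  R_B = Pa/L = 14·3/6 = 7 kN
Superposition: R_A = 122/3 kN, R_B = 118/3 kN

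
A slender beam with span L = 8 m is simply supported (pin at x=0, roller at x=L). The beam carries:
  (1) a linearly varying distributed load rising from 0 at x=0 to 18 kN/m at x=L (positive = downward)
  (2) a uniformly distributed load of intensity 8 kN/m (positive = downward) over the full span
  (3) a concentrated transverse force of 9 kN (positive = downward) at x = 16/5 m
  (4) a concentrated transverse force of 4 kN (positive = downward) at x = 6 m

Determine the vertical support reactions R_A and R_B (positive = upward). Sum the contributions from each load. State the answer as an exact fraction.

R_A = 312/5 kN, R_B = 433/5 kN

Load 1 — triangular load w₀=18 kN/m (0→w₀ over full span):
  R_A = w₀L/6 = 18·8/6 = 24 kN
  R_B = w₀L/3 = 18·8/3 = 48 kN
Load 2 — uniform load w=8 kN/m over full span:
  R_A = wL/2 = 8·8/2 = 32 kN
  R_B = wL/2 = 8·8/2 = 32 kN
Load 3 — point force P=9 kN at a=16/5 m (b=L-a=24/5):
  R_A = Pb/L = 9·(24/5)/8 = 27/5 kN
  R_B = Pa/L = 9·(16/5)/8 = 18/5 kN
Load 4 — point force P=4 kN at a=6 m (b=L-a=2):
  R_A = Pb/L = 4·2/8 = 1 kN
  R_B = Pa/L = 4·6/8 = 3 kN
Superposition: R_A = 312/5 kN, R_B = 433/5 kN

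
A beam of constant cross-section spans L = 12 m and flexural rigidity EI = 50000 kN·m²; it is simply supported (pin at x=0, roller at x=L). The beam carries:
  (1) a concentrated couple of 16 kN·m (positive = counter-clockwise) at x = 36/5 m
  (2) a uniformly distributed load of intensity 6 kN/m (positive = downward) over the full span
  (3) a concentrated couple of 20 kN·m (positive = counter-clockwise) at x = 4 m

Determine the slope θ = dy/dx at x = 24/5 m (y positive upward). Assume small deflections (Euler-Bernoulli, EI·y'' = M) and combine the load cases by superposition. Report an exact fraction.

Load 1 — applied couple M₀=16 kN·m at a=36/5 m (b=L-a=24/5):
  θ_1 = (M₀x²/(2L)+C₁)/EI  [x≤a] with C₁=M₀(3b²-L²)/(6L)=-416/25 = (16·(24/5)²/(2·12)+(-416/25))/50000 = -2/78125 rad
Load 2 — uniform load w=6 kN/m over full span:
  θ_2 = -w(L³-6Lx²+4x³)/(24EI) = -6·(12³-6·12·(24/5)²+4·(24/5)³)/(24·50000) = -999/390625 rad
Load 3 — applied couple M₀=20 kN·m at a=4 m (b=L-a=8):
  θ_3 = (M₀x²/(2L)-M₀(x-a)+C₁)/EI  [x>a] with C₁=M₀(3b²-L²)/(6L)=40/3 = (20·(24/5)²/(2·12)-20·((24/5)-4)+(40/3))/50000 = 31/93750 rad
Superposition: θ = Σ θ_i = -5279/2343750 rad ≈ -0.002252 rad

θ(24/5) = -5279/2343750 rad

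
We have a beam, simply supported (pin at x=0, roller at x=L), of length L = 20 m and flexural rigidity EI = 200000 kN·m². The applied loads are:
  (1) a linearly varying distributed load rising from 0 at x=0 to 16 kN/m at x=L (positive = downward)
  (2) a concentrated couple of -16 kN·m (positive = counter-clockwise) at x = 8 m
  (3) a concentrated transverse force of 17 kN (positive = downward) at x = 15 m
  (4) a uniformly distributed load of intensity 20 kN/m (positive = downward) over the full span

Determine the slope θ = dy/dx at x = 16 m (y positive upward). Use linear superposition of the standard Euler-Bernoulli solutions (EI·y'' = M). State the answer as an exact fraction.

Load 1 — triangular load w₀=16 kN/m (0→w₀ over full span):
  θ_1 = -w₀(7L⁴-30L²x²+15x⁴)/(360LEI) = -16·(7·20⁴-30·20²·16²+15·16⁴)/(360·20·200000) = 1514/140625 rad
Load 2 — applied couple M₀=-16 kN·m at a=8 m (b=L-a=12):
  θ_2 = (M₀x²/(2L)-M₀(x-a)+C₁)/EI  [x>a] with C₁=M₀(3b²-L²)/(6L)=-64/15 = ((-16)·16²/(2·20)-(-16)·(16-8)+(-64/15))/200000 = 1/9375 rad
Load 3 — point force P=17 kN at a=15 m (b=L-a=5):
  θ_3 = -Pa(2L²-6Lx+3x²+a²)/(6LEI)  [x>a] = -17·15·(2·20²-6·20·16+3·16²+15²)/(6·20·200000) = 2159/1600000 rad
Load 4 — uniform load w=20 kN/m over full span:
  θ_4 = -w(L³-6Lx²+4x³)/(24EI) = -20·(20³-6·20·16²+4·16³)/(24·200000) = 33/1250 rad
Superposition: θ = Σ θ_i = 2780803/72000000 rad ≈ 0.038622 rad

θ(16) = 2780803/72000000 rad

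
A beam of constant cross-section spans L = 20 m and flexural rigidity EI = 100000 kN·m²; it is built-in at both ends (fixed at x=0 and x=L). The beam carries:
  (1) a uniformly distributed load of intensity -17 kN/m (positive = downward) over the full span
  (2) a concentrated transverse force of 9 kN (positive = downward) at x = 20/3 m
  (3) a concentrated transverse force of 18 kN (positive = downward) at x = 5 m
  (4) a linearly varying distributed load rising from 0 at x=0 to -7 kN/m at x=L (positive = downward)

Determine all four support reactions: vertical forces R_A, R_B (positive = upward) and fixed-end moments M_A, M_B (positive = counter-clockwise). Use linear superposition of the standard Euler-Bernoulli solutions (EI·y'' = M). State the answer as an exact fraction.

Load 1 — uniform load w=-17 kN/m over full span:
  R_A = wL/2 = (-17)·20/2 = -170 kN
  M_A = wL²/12 = (-17)·20²/12 = -1700/3 kN·m
  R_B = wL/2 = (-17)·20/2 = -170 kN
  M_B = -wL²/12 = -(-17)·20²/12 = 1700/3 kN·m
Load 2 — point force P=9 kN at a=20/3 m (b=L-a=40/3):
  R_A = Pb²(3a+b)/L³ = 9·(40/3)²·(3·(20/3)+(40/3))/20³ = 20/3 kN
  M_A = Pab²/L² = 9·(20/3)·(40/3)²/20² = 80/3 kN·m
  R_B = Pa²(a+3b)/L³ = 9·(20/3)²·((20/3)+3·(40/3))/20³ = 7/3 kN
  M_B = -Pa²b/L² = -9·(20/3)²·(40/3)/20² = -40/3 kN·m
Load 3 — point force P=18 kN at a=5 m (b=L-a=15):
  R_A = Pb²(3a+b)/L³ = 18·15²·(3·5+15)/20³ = 243/16 kN
  M_A = Pab²/L² = 18·5·15²/20² = 405/8 kN·m
  R_B = Pa²(a+3b)/L³ = 18·5²·(5+3·15)/20³ = 45/16 kN
  M_B = -Pa²b/L² = -18·5²·15/20² = -135/8 kN·m
Load 4 — triangular load w₀=-7 kN/m (0→w₀ over full span):
  R_A = 3w₀L/20 = 3·(-7)·20/20 = -21 kN
  M_A = w₀L²/30 = (-7)·20²/30 = -280/3 kN·m
  R_B = 7w₀L/20 = 7·(-7)·20/20 = -49 kN
  M_B = -w₀L²/20 = -(-7)·20²/20 = 140 kN·m
Superposition: R_A = -8119/48 kN, M_A = -13985/24 kN·m, R_B = -10265/48 kN, M_B = 16235/24 kN·m

R_A = -8119/48 kN, M_A = -13985/24 kN·m, R_B = -10265/48 kN, M_B = 16235/24 kN·m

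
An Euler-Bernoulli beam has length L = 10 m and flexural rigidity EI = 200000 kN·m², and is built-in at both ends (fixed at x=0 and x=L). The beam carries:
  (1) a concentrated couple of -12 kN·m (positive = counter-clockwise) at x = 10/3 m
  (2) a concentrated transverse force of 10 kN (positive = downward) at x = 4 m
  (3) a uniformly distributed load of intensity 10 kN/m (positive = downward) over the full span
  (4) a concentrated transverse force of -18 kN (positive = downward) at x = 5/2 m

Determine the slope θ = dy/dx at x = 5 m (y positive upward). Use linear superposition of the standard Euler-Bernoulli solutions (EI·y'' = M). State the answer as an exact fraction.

Load 1 — applied couple M₀=-12 kN·m at a=10/3 m (b=L-a=20/3):
  θ_1 = (R_Ax²/2 - M_Ax - M₀(x-a))/EI  [x>a] with R_A=-8/5, M_A=0 = ((-8/5)·5²/2 - 0·5 - (-12)·(5-(10/3)))/200000 = 0 rad
Load 2 — point force P=10 kN at a=4 m (b=L-a=6):
  θ_2 = Pa²(L-x)(2bL-(3b+a)(L-x))/(2L³EI)  [x>a] = 10·4²·(10-5)·(2·6·10-(3·6+4)·(10-5))/(2·10³·200000) = 1/50000 rad
Load 3 — uniform load w=10 kN/m over full span:
  θ_3 = -wx(L-x)(L-2x)/(12EI) = -10·5·(10-5)·(10-2·5)/(12·200000) = 0 rad
Load 4 — point force P=-18 kN at a=5/2 m (b=L-a=15/2):
  θ_4 = Pa²(L-x)(2bL-(3b+a)(L-x))/(2L³EI)  [x>a] = (-18)·(5/2)²·(10-5)·(2·(15/2)·10-(3·(15/2)+(5/2))·(10-5))/(2·10³·200000) = -9/256000 rad
Superposition: θ = Σ θ_i = -97/6400000 rad ≈ -0.000015 rad

θ(5) = -97/6400000 rad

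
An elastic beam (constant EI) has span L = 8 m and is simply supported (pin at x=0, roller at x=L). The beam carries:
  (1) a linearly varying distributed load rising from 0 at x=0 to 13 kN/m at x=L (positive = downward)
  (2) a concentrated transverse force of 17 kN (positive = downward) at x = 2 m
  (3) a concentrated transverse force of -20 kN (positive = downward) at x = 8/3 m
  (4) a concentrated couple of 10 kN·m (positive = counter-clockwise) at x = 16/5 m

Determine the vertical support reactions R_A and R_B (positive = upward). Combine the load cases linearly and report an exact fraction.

R_A = 18 kN, R_B = 31 kN

Load 1 — triangular load w₀=13 kN/m (0→w₀ over full span):
  R_A = w₀L/6 = 13·8/6 = 52/3 kN
  R_B = w₀L/3 = 13·8/3 = 104/3 kN
Load 2 — point force P=17 kN at a=2 m (b=L-a=6):
  R_A = Pb/L = 17·6/8 = 51/4 kN
  R_B = Pa/L = 17·2/8 = 17/4 kN
Load 3 — point force P=-20 kN at a=8/3 m (b=L-a=16/3):
  R_A = Pb/L = (-20)·(16/3)/8 = -40/3 kN
  R_B = Pa/L = (-20)·(8/3)/8 = -20/3 kN
Load 4 — applied couple M₀=10 kN·m at a=16/5 m (b=L-a=24/5):
  R_A = M₀/L = 10/8 = 5/4 kN
  R_B = -M₀/L = -10/8 = -5/4 kN
Superposition: R_A = 18 kN, R_B = 31 kN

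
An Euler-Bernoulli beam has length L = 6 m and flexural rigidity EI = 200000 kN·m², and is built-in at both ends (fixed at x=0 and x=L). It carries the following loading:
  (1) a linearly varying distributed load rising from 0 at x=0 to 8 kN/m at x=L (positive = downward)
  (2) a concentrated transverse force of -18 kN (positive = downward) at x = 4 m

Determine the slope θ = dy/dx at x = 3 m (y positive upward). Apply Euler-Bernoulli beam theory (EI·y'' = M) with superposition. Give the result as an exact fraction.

θ(3) = 21/2000000 rad

Load 1 — triangular load w₀=8 kN/m (0→w₀ over full span):
  θ_1 = -w₀(2x(L-x)(L-2x)(x+2L)+x²(L-x)²)/(120LEI) = -8·(2·3·(6-3)·(6-2·3)·(3+2·6)+3²·(6-3)²)/(120·6·200000) = -9/2000000 rad
Load 2 — point force P=-18 kN at a=4 m (b=L-a=2):
  θ_2 = -Pb²x(2aL-(3a+b)x)/(2L³EI)  [x≤a] = -(-18)·2²·3·(2·4·6-(3·4+2)·3)/(2·6³·200000) = 3/200000 rad
Superposition: θ = Σ θ_i = 21/2000000 rad ≈ 0.000010 rad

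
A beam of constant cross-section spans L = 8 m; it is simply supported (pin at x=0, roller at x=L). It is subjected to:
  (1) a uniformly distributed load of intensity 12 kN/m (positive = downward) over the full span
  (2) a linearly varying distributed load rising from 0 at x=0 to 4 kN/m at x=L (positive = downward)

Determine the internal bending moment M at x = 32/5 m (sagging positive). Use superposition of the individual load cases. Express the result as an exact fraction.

M(32/5) = 9216/125 kN·m

Load 1 — uniform load w=12 kN/m over full span:
  M_1 = wx(L-x)/2 = 12·(32/5)·(8-(32/5))/2 = 1536/25 kN·m
Load 2 — triangular load w₀=4 kN/m (0→w₀ over full span):
  M_2 = w₀Lx/6 - w₀x³/(6L) = 4·8·(32/5)/6 - 4·(32/5)³/(6·8) = 1536/125 kN·m
Superposition: M = Σ M_i = 9216/125 kN·m ≈ 73.728000 kN·m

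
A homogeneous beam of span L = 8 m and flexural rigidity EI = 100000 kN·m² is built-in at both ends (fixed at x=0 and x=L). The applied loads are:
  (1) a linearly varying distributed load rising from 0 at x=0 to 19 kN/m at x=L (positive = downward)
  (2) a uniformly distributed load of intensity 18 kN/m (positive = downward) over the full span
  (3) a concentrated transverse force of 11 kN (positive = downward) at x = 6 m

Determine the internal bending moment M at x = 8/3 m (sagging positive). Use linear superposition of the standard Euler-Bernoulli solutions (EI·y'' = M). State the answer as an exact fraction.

M(8/3) = 146509/3240 kN·m

Load 1 — triangular load w₀=19 kN/m (0→w₀ over full span):
  M_1 = 3w₀Lx/20 - w₀L²/30 - w₀x³/(6L) = 3·19·8·(8/3)/20 - 19·8²/30 - 19·(8/3)³/(6·8) = 5168/405 kN·m
Load 2 — uniform load w=18 kN/m over full span:
  M_2 = wLx/2 - wL²/12 - wx²/2 = 18·8·(8/3)/2 - 18·8²/12 - 18·(8/3)²/2 = 32 kN·m
Load 3 — point force P=11 kN at a=6 m (b=L-a=2):
  M_3 = Pb²(3a+b)x/L³ - Pab²/L²  [x≤a] = 11·2²·(3·6+2)·(8/3)/8³ - 11·6·2²/8² = 11/24 kN·m
Superposition: M = Σ M_i = 146509/3240 kN·m ≈ 45.218827 kN·m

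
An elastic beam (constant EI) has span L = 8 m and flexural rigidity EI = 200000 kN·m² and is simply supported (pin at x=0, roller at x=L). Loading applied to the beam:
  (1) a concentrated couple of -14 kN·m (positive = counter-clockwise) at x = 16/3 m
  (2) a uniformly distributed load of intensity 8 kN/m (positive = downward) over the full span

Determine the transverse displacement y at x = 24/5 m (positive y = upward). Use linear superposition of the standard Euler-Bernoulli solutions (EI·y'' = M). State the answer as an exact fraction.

y(24/5) = -11099/5859375 m

Load 1 — applied couple M₀=-14 kN·m at a=16/3 m (b=L-a=8/3):
  y_1 = (M₀x³/(6L)+C₁x)/EI  [x≤a] with C₁=M₀(3b²-L²)/(6L)=112/9 = ((-14)·(24/5)³/(6·8)+(112/9)·(24/5))/200000 = 161/1171875 m
Load 2 — uniform load w=8 kN/m over full span:
  y_2 = -wx(L³-2Lx²+x³)/(24EI) = -8·(24/5)·(8³-2·8·(24/5)²+(24/5)³)/(24·200000) = -3968/1953125 m
Superposition: y = Σ y_i = -11099/5859375 m ≈ -0.001894 m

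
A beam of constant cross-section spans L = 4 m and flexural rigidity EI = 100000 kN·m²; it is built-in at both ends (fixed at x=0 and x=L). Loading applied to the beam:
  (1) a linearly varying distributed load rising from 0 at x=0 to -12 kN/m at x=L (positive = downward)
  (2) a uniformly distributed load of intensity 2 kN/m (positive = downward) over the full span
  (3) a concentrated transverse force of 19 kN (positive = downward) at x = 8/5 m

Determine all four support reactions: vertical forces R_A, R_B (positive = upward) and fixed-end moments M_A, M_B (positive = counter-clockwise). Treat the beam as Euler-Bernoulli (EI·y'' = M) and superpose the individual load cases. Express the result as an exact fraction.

Load 1 — triangular load w₀=-12 kN/m (0→w₀ over full span):
  R_A = 3w₀L/20 = 3·(-12)·4/20 = -36/5 kN
  M_A = w₀L²/30 = (-12)·4²/30 = -32/5 kN·m
  R_B = 7w₀L/20 = 7·(-12)·4/20 = -84/5 kN
  M_B = -w₀L²/20 = -(-12)·4²/20 = 48/5 kN·m
Load 2 — uniform load w=2 kN/m over full span:
  R_A = wL/2 = 2·4/2 = 4 kN
  M_A = wL²/12 = 2·4²/12 = 8/3 kN·m
  R_B = wL/2 = 2·4/2 = 4 kN
  M_B = -wL²/12 = -2·4²/12 = -8/3 kN·m
Load 3 — point force P=19 kN at a=8/5 m (b=L-a=12/5):
  R_A = Pb²(3a+b)/L³ = 19·(12/5)²·(3·(8/5)+(12/5))/4³ = 1539/125 kN
  M_A = Pab²/L² = 19·(8/5)·(12/5)²/4² = 1368/125 kN·m
  R_B = Pa²(a+3b)/L³ = 19·(8/5)²·((8/5)+3·(12/5))/4³ = 836/125 kN
  M_B = -Pa²b/L² = -19·(8/5)²·(12/5)/4² = -912/125 kN·m
Superposition: R_A = 1139/125 kN, M_A = 2704/375 kN·m, R_B = -764/125 kN, M_B = -136/375 kN·m

R_A = 1139/125 kN, M_A = 2704/375 kN·m, R_B = -764/125 kN, M_B = -136/375 kN·m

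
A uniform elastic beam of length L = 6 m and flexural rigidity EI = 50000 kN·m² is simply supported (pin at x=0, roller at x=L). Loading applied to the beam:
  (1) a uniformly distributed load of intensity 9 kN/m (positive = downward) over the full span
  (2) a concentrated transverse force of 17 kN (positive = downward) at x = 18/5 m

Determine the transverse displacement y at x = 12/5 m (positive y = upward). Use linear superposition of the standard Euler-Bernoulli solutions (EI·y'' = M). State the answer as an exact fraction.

Load 1 — uniform load w=9 kN/m over full span:
  y_1 = -wx(L³-2Lx²+x³)/(24EI) = -9·(12/5)·(6³-2·6·(12/5)²+(12/5)³)/(24·50000) = -22599/7812500 m
Load 2 — point force P=17 kN at a=18/5 m (b=L-a=12/5):
  y_2 = -Pbx(L²-b²-x²)/(6LEI)  [x≤a] = -17·(12/5)·(12/5)·(6²-(12/5)²-(12/5)²)/(6·6·50000) = -2601/1953125 m
Superposition: y = Σ y_i = -33003/7812500 m ≈ -0.004224 m

y(12/5) = -33003/7812500 m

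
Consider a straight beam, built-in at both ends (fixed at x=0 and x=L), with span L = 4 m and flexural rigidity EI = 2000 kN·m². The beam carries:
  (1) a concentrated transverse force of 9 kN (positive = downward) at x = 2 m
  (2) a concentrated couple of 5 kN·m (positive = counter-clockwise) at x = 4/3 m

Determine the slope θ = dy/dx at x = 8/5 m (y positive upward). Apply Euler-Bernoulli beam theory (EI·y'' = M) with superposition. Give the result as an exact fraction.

θ(8/5) = -1/3125 rad

Load 1 — point force P=9 kN at a=2 m (b=L-a=2):
  θ_1 = -Pb²x(2aL-(3a+b)x)/(2L³EI)  [x≤a] = -9·2²·(8/5)·(2·2·4-(3·2+2)·(8/5))/(2·4³·2000) = -9/12500 rad
Load 2 — applied couple M₀=5 kN·m at a=4/3 m (b=L-a=8/3):
  θ_2 = (R_Ax²/2 - M_Ax - M₀(x-a))/EI  [x>a] with R_A=5/3, M_A=0 = ((5/3)·(8/5)²/2 - 0·(8/5) - 5·((8/5)-(4/3)))/2000 = 1/2500 rad
Superposition: θ = Σ θ_i = -1/3125 rad ≈ -0.000320 rad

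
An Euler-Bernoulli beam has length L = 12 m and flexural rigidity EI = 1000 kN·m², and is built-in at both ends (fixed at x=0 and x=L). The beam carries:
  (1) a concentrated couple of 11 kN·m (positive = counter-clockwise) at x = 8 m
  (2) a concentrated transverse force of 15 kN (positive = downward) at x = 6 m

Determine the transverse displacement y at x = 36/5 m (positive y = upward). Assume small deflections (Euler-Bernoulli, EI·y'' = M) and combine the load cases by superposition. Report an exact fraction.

y(36/5) = -2187/15625 m

Load 1 — applied couple M₀=11 kN·m at a=8 m (b=L-a=4):
  y_1 = (R_Ax³/6 - M_Ax²/2)/EI  [x≤a] with R_A=11/9, M_A=11/3 = ((11/9)·(36/5)³/6 - (11/3)·(36/5)²/2)/1000 = -297/15625 m
Load 2 — point force P=15 kN at a=6 m (b=L-a=6):
  y_2 = -Pa²(L-x)²(3bL-(3b+a)(L-x))/(6L³EI)  [x>a] = -15·6²·(12-(36/5))²·(3·6·12-(3·6+6)·(12-(36/5)))/(6·12³·1000) = -378/3125 m
Superposition: y = Σ y_i = -2187/15625 m ≈ -0.139968 m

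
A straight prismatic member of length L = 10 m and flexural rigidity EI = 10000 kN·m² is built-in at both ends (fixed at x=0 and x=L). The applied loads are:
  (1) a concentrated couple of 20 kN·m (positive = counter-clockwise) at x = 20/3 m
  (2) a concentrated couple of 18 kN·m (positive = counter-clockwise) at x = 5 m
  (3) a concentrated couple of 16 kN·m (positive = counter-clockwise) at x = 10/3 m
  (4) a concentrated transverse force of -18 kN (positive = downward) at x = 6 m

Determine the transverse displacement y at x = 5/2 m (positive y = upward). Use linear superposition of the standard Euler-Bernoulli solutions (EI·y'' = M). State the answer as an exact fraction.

y(5/2) = 17/7680 m

Load 1 — applied couple M₀=20 kN·m at a=20/3 m (b=L-a=10/3):
  y_1 = (R_Ax³/6 - M_Ax²/2)/EI  [x≤a] with R_A=8/3, M_A=20/3 = ((8/3)·(5/2)³/6 - (20/3)·(5/2)²/2)/10000 = -1/720 m
Load 2 — applied couple M₀=18 kN·m at a=5 m (b=L-a=5):
  y_2 = (R_Ax³/6 - M_Ax²/2)/EI  [x≤a] with R_A=27/10, M_A=9/2 = ((27/10)·(5/2)³/6 - (9/2)·(5/2)²/2)/10000 = -9/12800 m
Load 3 — applied couple M₀=16 kN·m at a=10/3 m (b=L-a=20/3):
  y_3 = (R_Ax³/6 - M_Ax²/2)/EI  [x≤a] with R_A=32/15, M_A=0 = ((32/15)·(5/2)³/6 - 0·(5/2)²/2)/10000 = 1/1800 m
Load 4 — point force P=-18 kN at a=6 m (b=L-a=4):
  y_4 = -Pb²x²(3aL-(3a+b)x)/(6L³EI)  [x≤a] = -(-18)·4²·(5/2)²·(3·6·10-(3·6+4)·(5/2))/(6·10³·10000) = 3/800 m
Superposition: y = Σ y_i = 17/7680 m ≈ 0.002214 m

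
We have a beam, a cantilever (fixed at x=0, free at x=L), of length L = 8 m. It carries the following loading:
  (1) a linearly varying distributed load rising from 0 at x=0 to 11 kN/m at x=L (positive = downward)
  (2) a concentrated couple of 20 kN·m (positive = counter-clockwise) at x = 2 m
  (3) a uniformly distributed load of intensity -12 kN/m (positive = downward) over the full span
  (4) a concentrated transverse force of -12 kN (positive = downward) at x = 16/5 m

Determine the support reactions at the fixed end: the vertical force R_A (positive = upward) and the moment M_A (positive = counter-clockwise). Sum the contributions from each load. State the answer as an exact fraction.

Load 1 — triangular load w₀=11 kN/m (0→w₀ over full span):
  R_A = w₀L/2 = 11·8/2 = 44 kN
  M_A = w₀L²/3 = 11·8²/3 = 704/3 kN·m
Load 2 — applied couple M₀=20 kN·m at a=2 m (b=L-a=6):
  R_A = 0 kN
  M_A = -M₀ = -20 kN·m
Load 3 — uniform load w=-12 kN/m over full span:
  R_A = wL = (-12)·8 = -96 kN
  M_A = wL²/2 = (-12)·8²/2 = -384 kN·m
Load 4 — point force P=-12 kN at a=16/5 m (b=L-a=24/5):
  R_A = P = (-12) = -12 kN
  M_A = Pa = (-12)·(16/5) = -192/5 kN·m
Superposition: R_A = -64 kN, M_A = -3116/15 kN·m

R_A = -64 kN, M_A = -3116/15 kN·m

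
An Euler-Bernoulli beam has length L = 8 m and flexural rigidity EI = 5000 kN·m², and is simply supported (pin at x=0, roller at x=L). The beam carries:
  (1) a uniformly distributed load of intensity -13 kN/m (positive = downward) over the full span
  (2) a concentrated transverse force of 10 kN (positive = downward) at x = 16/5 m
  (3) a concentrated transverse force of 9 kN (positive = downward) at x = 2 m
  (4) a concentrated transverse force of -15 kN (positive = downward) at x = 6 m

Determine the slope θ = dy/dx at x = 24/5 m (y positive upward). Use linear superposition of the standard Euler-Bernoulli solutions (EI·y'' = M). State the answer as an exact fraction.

θ(24/5) = -5761/468750 rad

Load 1 — uniform load w=-13 kN/m over full span:
  θ_1 = -w(L³-6Lx²+4x³)/(24EI) = -(-13)·(8³-6·8·(24/5)²+4·(24/5)³)/(24·5000) = -3848/234375 rad
Load 2 — point force P=10 kN at a=16/5 m (b=L-a=24/5):
  θ_2 = -Pa(2L²-6Lx+3x²+a²)/(6LEI)  [x>a] = -10·(16/5)·(2·8²-6·8·(24/5)+3·(24/5)²+(16/5)²)/(6·8·5000) = 48/15625 rad
Load 3 — point force P=9 kN at a=2 m (b=L-a=6):
  θ_3 = -Pa(2L²-6Lx+3x²+a²)/(6LEI)  [x>a] = -9·2·(2·8²-6·8·(24/5)+3·(24/5)²+2²)/(6·8·5000) = 549/250000 rad
Load 4 — point force P=-15 kN at a=6 m (b=L-a=2):
  θ_4 = -Pb(L²-b²-3x²)/(6LEI)  [x≤a] = -(-15)·2·(8²-2²-3·(24/5)²)/(6·8·5000) = -57/50000 rad
Superposition: θ = Σ θ_i = -5761/468750 rad ≈ -0.012290 rad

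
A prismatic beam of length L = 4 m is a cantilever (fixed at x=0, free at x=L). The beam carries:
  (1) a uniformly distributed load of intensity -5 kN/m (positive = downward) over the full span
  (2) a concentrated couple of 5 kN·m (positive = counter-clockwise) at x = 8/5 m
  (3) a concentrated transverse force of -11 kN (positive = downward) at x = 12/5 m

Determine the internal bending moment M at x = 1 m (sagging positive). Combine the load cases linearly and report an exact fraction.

M(1) = 429/10 kN·m

Load 1 — uniform load w=-5 kN/m over full span:
  M_1 = -w(L-x)²/2 = -(-5)·(4-1)²/2 = 45/2 kN·m
Load 2 — applied couple M₀=5 kN·m at a=8/5 m (b=L-a=12/5):
  M_2 = M₀  [x≤a] = 5 = 5 kN·m
Load 3 — point force P=-11 kN at a=12/5 m (b=L-a=8/5):
  M_3 = -P(a-x)  [x≤a] = -(-11)·((12/5)-1) = 77/5 kN·m
Superposition: M = Σ M_i = 429/10 kN·m ≈ 42.900000 kN·m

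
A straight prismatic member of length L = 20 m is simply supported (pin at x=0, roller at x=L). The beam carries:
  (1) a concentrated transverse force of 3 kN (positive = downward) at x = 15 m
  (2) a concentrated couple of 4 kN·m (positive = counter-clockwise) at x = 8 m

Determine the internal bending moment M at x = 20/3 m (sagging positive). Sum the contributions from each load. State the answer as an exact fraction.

Load 1 — point force P=3 kN at a=15 m (b=L-a=5):
  M_1 = Pbx/L  [x≤a] = 3·5·(20/3)/20 = 5 kN·m
Load 2 — applied couple M₀=4 kN·m at a=8 m (b=L-a=12):
  M_2 = M₀x/L  [x≤a] = 4·(20/3)/20 = 4/3 kN·m
Superposition: M = Σ M_i = 19/3 kN·m ≈ 6.333333 kN·m

M(20/3) = 19/3 kN·m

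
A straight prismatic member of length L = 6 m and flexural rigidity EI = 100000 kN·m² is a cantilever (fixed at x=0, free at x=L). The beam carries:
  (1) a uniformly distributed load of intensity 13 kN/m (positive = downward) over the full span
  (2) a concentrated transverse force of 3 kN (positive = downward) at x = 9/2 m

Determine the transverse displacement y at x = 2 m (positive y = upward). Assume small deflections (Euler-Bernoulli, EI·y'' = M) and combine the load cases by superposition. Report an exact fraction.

Load 1 — uniform load w=13 kN/m over full span:
  y_1 = -wx²(x²-4Lx+6L²)/(24EI) = -13·2²·(2²-4·6·2+6·6²)/(24·100000) = -559/150000 m
Load 2 — point force P=3 kN at a=9/2 m (b=L-a=3/2):
  y_2 = -Px²(3a-x)/(6EI)  [x≤a] = -3·2²·(3·(9/2)-2)/(6·100000) = -23/100000 m
Superposition: y = Σ y_i = -1187/300000 m ≈ -0.003957 m

y(2) = -1187/300000 m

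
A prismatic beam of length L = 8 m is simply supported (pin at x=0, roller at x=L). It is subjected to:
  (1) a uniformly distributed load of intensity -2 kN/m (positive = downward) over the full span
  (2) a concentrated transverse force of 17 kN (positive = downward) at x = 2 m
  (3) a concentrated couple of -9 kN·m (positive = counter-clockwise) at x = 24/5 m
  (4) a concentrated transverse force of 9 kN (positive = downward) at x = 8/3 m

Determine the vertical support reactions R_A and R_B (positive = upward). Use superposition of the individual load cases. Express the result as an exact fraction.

R_A = 77/8 kN, R_B = 3/8 kN

Load 1 — uniform load w=-2 kN/m over full span:
  R_A = wL/2 = (-2)·8/2 = -8 kN
  R_B = wL/2 = (-2)·8/2 = -8 kN
Load 2 — point force P=17 kN at a=2 m (b=L-a=6):
  R_A = Pb/L = 17·6/8 = 51/4 kN
  R_B = Pa/L = 17·2/8 = 17/4 kN
Load 3 — applied couple M₀=-9 kN·m at a=24/5 m (b=L-a=16/5):
  R_A = M₀/L = (-9)/8 = -9/8 kN
  R_B = -M₀/L = -(-9)/8 = 9/8 kN
Load 4 — point force P=9 kN at a=8/3 m (b=L-a=16/3):
  R_A = Pb/L = 9·(16/3)/8 = 6 kN
  R_B = Pa/L = 9·(8/3)/8 = 3 kN
Superposition: R_A = 77/8 kN, R_B = 3/8 kN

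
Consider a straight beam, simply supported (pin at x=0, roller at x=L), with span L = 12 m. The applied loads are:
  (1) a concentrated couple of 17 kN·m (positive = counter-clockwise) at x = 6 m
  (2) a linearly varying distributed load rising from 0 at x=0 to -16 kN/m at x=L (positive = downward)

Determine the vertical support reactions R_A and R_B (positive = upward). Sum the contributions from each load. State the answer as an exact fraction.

Load 1 — applied couple M₀=17 kN·m at a=6 m (b=L-a=6):
  R_A = M₀/L = 17/12 kN
  R_B = -M₀/L = -17/12 kN
Load 2 — triangular load w₀=-16 kN/m (0→w₀ over full span):
  R_A = w₀L/6 = (-16)·12/6 = -32 kN
  R_B = w₀L/3 = (-16)·12/3 = -64 kN
Superposition: R_A = -367/12 kN, R_B = -785/12 kN

R_A = -367/12 kN, R_B = -785/12 kN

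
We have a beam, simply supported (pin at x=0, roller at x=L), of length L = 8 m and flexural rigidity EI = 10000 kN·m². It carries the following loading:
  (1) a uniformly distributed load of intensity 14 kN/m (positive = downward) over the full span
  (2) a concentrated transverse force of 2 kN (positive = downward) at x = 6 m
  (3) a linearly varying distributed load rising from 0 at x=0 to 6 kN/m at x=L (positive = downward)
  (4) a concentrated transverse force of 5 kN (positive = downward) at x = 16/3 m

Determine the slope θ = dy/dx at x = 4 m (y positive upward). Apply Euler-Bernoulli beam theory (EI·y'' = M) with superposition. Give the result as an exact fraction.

θ(4) = -2917/4050000 rad

Load 1 — uniform load w=14 kN/m over full span:
  θ_1 = -w(L³-6Lx²+4x³)/(24EI) = -14·(8³-6·8·4²+4·4³)/(24·10000) = 0 rad
Load 2 — point force P=2 kN at a=6 m (b=L-a=2):
  θ_2 = -Pb(L²-b²-3x²)/(6LEI)  [x≤a] = -2·2·(8²-2²-3·4²)/(6·8·10000) = -1/10000 rad
Load 3 — triangular load w₀=6 kN/m (0→w₀ over full span):
  θ_3 = -w₀(7L⁴-30L²x²+15x⁴)/(360LEI) = -6·(7·8⁴-30·8²·4²+15·4⁴)/(360·8·10000) = -7/18750 rad
Load 4 — point force P=5 kN at a=16/3 m (b=L-a=8/3):
  θ_4 = -Pb(L²-b²-3x²)/(6LEI)  [x≤a] = -5·(8/3)·(8²-(8/3)²-3·4²)/(6·8·10000) = -1/4050 rad
Superposition: θ = Σ θ_i = -2917/4050000 rad ≈ -0.000720 rad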